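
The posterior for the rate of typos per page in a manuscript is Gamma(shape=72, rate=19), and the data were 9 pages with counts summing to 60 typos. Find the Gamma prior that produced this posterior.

Gamma(shape=12, rate=10)

Gamma–Poisson conjugacy: posterior shape = α + Σxᵢ, posterior rate = β + n.
So α = 72 − 60 = 12 and β = 19 − 9 = 10.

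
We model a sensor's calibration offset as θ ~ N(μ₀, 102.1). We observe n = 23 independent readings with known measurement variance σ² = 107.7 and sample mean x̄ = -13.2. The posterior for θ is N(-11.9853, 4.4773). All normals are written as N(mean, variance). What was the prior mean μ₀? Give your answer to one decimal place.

With known observation variance, the Normal–Normal posterior has precision τ_n = τ₀ + n/σ² and mean μ_n = (τ₀μ₀ + (n/σ²)x̄)/τ_n.
Here τ₀ = 1/102.1 = 0.009794 and τ_data = 23/107.7 = 0.213556, so τ_n = 0.223350.
Rearranging for μ₀: μ₀ = (μ_n·τ_n − τ_data·x̄)/τ₀ = (-11.9853·0.223350 − 0.213556·-13.2) / 0.009794 = 0.142022/0.009794 ≈ 14.5.

μ₀ = 14.5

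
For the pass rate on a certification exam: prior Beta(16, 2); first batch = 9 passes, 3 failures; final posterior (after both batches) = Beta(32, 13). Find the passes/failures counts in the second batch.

7 passes and 8 failures

Sequential conjugate updates are equivalent to a single update on the pooled data, so total successes = posterior α − prior α and total failures = posterior β − prior β.
Total across both batches: 32−16=16 passes, 13−2=11 failures.
Subtract the first batch: 16−9=7 passes and 11−3=8 failures.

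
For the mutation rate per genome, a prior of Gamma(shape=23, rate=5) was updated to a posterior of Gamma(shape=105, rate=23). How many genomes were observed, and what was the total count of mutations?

A Gamma(α, β) prior (rate parametrization) on a Poisson rate with n observations summing to S gives posterior Gamma(α+S, β+n).
Matching: Σxᵢ = 105 − 23 = 82 and n = 23 − 5 = 18.

n = 18 genomes with total 82 mutations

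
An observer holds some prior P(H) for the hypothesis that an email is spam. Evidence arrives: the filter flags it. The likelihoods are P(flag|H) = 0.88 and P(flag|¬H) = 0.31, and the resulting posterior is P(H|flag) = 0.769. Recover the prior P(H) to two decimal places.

Bayes' rule in odds form gives O(H|E) = O(H)·[P(E|H)/P(E|¬H)], hence O(H) = O(H|E)/LR.
Posterior odds = 0.769/(1−0.769) = 3.3290. LR = 0.88/0.31 = 2.8387.
Prior odds = 3.3290/2.8387 = 1.1727, so P(H) = 1.1727/(1+1.1727) ≈ 0.54.

P(H) = 0.54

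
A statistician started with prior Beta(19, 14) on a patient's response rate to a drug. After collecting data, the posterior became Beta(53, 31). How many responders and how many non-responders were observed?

Under Beta–binomial conjugacy the posterior parameters are (a+s, b+f).
So s = 53 − 19 = 34 and f = 31 − 14 = 17.

34 responders and 17 non-responders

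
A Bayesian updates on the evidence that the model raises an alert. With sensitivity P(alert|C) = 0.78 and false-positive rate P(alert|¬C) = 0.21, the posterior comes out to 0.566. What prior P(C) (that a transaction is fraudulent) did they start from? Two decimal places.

Bayes' rule in odds form gives O(C|E) = O(C)·[P(E|C)/P(E|¬C)], hence O(C) = O(C|E)/LR.
Posterior odds = 0.566/(1−0.566) = 1.3041. LR = 0.78/0.21 = 3.7143.
Prior odds = 1.3041/3.7143 = 0.3511, so P(C) = 0.3511/(1+0.3511) ≈ 0.26.

P(C) = 0.26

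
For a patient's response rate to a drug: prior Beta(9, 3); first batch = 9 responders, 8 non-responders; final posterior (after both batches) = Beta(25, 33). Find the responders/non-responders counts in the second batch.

Because Beta–binomial updating is additive in the counts, the combined data contributed (α_post−α_prior, β_post−β_prior) successes and failures.
Total across both batches: 25−9=16 responders, 33−3=30 non-responders.
Subtract the first batch: 16−9=7 responders and 30−8=22 non-responders.

7 responders and 22 non-responders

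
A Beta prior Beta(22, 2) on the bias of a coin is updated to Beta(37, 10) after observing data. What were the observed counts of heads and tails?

Under Beta–binomial conjugacy the posterior parameters are (α+s, β+f).
So s = 37 − 22 = 15 and f = 10 − 2 = 8.

15 heads and 8 tails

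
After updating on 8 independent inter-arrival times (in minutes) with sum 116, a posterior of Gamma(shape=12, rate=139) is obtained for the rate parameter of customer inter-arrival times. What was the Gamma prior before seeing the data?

For an exponential likelihood with a Gamma(α, β) prior on the rate, n observations with total T give posterior Gamma(α+n, β+T).
So α = 12 − 8 = 4 and β = 139 − 116 = 23.

Gamma(shape=4, rate=23)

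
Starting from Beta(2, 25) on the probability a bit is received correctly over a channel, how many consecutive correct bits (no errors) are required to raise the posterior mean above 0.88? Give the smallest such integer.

After k correct bits and 0 errors the posterior is Beta(2+k, 25), with mean (2+k)/(2+25+k).
Set (2+k)/(27+k) > 0.88 and solve: k > (0.88·27 − 2)/(1 − 0.88) = 181.333.
The smallest integer exceeding 181.333 is 182.

k = 182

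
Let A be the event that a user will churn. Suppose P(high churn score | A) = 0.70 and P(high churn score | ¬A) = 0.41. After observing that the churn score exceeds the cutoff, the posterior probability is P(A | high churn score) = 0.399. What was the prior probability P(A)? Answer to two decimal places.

In odds form, posterior odds = prior odds × likelihood ratio, so prior odds = posterior odds ÷ LR.
Posterior odds = 0.399/(1−0.399) = 0.6639. LR = 0.70/0.41 = 1.7073.
Prior odds = 0.6639/1.7073 = 0.3889, so P(A) = 0.3889/(1+0.3889) ≈ 0.28.

P(A) = 0.28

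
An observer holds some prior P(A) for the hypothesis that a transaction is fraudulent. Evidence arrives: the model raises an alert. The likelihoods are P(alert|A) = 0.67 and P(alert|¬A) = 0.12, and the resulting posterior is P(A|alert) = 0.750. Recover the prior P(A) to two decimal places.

In odds form, posterior odds = prior odds × likelihood ratio, so prior odds = posterior odds ÷ LR.
Posterior odds = 0.750/(1−0.750) = 3.0000. LR = 0.67/0.12 = 5.5833.
Prior odds = 3.0000/5.5833 = 0.5373, so P(A) = 0.5373/(1+0.5373) ≈ 0.35.

P(A) = 0.35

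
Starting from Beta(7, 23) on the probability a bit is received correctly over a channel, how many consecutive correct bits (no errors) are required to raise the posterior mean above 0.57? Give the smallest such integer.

After k correct bits and 0 errors the posterior is Beta(7+k, 23), with mean (7+k)/(7+23+k).
Set (7+k)/(30+k) > 0.57 and solve: k > (0.57·30 − 7)/(1 − 0.57) = 23.488.
The smallest integer exceeding 23.488 is 24, and checking k=24: (31)/(54) = 0.5741 > 0.57.

k = 24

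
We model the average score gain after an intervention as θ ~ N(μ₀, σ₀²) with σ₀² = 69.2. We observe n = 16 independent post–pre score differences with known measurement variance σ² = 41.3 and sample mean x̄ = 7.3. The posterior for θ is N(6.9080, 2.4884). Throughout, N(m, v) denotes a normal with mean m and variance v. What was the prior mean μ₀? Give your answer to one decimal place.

The posterior mean is a precision-weighted average: μ_n = (τ₀μ₀ + τ_data·x̄)/(τ₀+τ_data), with τ₀=1/σ₀² and τ_data=n/σ².
Here τ₀ = 1/69.2 = 0.014451 and τ_data = 16/41.3 = 0.387409, so τ_n = 0.401860.
Rearranging for μ₀: μ₀ = (μ_n·τ_n − τ_data·x̄)/τ₀ = (6.9080·0.401860 − 0.387409·7.3) / 0.014451 = -0.052037/0.014451 ≈ -3.6.

μ₀ = -3.6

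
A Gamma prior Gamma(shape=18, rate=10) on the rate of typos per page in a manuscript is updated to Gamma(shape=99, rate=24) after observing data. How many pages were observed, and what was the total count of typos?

Gamma–Poisson conjugacy: posterior shape = α + Σxᵢ, posterior rate = β + n.
Matching: Σxᵢ = 99 − 18 = 81 and n = 24 − 10 = 14.

n = 14 pages with total 81 typos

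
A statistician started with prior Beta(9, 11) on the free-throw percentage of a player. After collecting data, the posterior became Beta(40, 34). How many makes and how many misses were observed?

A Beta(α, β) prior with s successes and f failures in binomial data gives a Beta(α+s, β+f) posterior.
Match parameters: s=40−9=31, f=34−11=23.

31 makes and 23 misses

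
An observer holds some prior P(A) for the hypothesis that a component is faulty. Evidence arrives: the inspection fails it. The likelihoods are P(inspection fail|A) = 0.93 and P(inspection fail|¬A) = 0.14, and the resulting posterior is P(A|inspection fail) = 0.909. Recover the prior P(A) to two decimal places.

Bayes' rule in odds form gives O(A|E) = O(A)·[P(E|A)/P(E|¬A)], hence O(A) = O(A|E)/LR.
Posterior odds = 0.909/(1−0.909) = 9.9890. LR = 0.93/0.14 = 6.6429.
Prior odds = 9.9890/6.6429 = 1.5037, so P(A) = 1.5037/(1+1.5037) ≈ 0.60.

P(A) = 0.60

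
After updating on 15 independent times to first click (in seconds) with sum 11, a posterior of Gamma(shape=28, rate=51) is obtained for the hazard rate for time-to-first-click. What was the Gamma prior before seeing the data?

Gamma(shape=13, rate=40)

For an exponential likelihood with a Gamma(α, β) prior on the rate, n observations with total T give posterior Gamma(α+n, β+T).
So α = 28 − 15 = 13 and β = 51 − 11 = 40.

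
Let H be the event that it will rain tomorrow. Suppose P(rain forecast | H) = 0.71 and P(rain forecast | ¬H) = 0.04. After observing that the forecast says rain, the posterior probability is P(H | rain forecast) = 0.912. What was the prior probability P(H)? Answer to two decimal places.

In odds form, posterior odds = prior odds × likelihood ratio, so prior odds = posterior odds ÷ LR.
Posterior odds = 0.912/(1−0.912) = 10.3636. LR = 0.71/0.04 = 17.7500.
Prior odds = 10.3636/17.7500 = 0.5839, so P(H) = 0.5839/(1+0.5839) ≈ 0.37.

P(H) = 0.37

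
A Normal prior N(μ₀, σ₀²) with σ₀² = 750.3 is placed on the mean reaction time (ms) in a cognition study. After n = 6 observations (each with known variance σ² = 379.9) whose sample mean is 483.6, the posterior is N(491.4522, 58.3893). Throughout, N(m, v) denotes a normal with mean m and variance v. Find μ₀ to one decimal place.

With known observation variance, the Normal–Normal posterior has precision τ_n = τ₀ + n/σ² and mean μ_n = (τ₀μ₀ + (n/σ²)x̄)/τ_n.
Here τ₀ = 1/750.3 = 0.001333 and τ_data = 6/379.9 = 0.015794, so τ_n = 0.017127.
Rearranging for μ₀: μ₀ = (μ_n·τ_n − τ_data·x̄)/τ₀ = (491.4522·0.017127 − 0.015794·483.6) / 0.001333 = 0.779123/0.001333 ≈ 584.5.

μ₀ = 584.5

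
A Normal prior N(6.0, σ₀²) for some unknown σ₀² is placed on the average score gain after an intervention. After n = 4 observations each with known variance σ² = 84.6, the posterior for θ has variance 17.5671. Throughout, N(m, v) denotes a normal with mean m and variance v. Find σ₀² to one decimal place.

For the Normal–Normal model with known σ², precisions add: τ_n = τ₀ + n/σ².
So 1/σ₀² = 1/17.5671 − 4/84.6 = 0.056925 − 0.047281 = 0.009644.
Hence σ₀² = 1/0.009644 ≈ 103.7.

σ₀² = 103.7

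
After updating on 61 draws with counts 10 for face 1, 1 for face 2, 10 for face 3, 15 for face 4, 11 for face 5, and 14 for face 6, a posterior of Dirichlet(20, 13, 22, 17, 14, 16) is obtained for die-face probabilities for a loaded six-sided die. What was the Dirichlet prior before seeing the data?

For a Dirichlet(α) prior with multinomial counts c, the posterior is Dirichlet(α + c) componentwise.
Subtract each count from the matching posterior parameter: 20−10=10, 13−1=12, 22−10=12, 17−15=2, 14−11=3, 16−14=2.

Dirichlet(10, 12, 12, 2, 3, 2)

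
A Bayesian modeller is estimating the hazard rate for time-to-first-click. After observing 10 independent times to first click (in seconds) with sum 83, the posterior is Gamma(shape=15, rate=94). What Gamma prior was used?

Gamma(shape=5, rate=11)

For an exponential likelihood with a Gamma(α, β) prior on the rate, n observations with total T give posterior Gamma(α+n, β+T).
So α = 15 − 10 = 5 and β = 94 − 83 = 11.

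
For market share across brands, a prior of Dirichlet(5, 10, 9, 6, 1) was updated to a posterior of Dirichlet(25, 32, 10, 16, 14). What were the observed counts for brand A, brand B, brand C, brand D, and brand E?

counts (20, 22, 1, 10, 13)

For a Dirichlet(α) prior with multinomial counts c, the posterior is Dirichlet(α + c) componentwise.
Counts are posterior − prior componentwise: 25−5=20, 32−10=22, 10−9=1, 16−6=10, 14−1=13.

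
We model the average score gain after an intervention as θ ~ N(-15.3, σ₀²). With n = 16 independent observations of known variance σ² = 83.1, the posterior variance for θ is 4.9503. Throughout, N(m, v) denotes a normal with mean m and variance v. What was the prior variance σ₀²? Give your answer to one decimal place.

σ₀² = 105.6

Posterior precision equals prior precision plus data precision: 1/σ_n² = 1/σ₀² + n/σ².
So 1/σ₀² = 1/4.9503 − 16/83.1 = 0.202008 − 0.192539 = 0.009469.
Hence σ₀² = 1/0.009469 ≈ 105.6.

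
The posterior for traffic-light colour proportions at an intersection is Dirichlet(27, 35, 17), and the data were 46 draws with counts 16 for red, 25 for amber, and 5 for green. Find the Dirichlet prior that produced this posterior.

Dirichlet(11, 10, 12)

For a Dirichlet(α) prior with multinomial counts c, the posterior is Dirichlet(α + c) componentwise.
Subtract each count from the matching posterior parameter: 27−16=11, 35−25=10, 17−5=12.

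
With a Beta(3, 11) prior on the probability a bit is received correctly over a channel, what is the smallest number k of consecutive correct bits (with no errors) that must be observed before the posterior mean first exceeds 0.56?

After k correct bits and 0 errors the posterior is Beta(3+k, 11), with mean (3+k)/(3+11+k).
Set (3+k)/(14+k) > 0.56 and solve: k > (0.56·14 − 3)/(1 − 0.56) = 11.000.
The smallest integer exceeding 11.000 is 12, and checking k=12: (15)/(26) = 0.5769 > 0.56.

k = 12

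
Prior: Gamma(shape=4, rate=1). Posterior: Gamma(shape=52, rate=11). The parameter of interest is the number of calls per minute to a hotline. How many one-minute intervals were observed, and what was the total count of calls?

Gamma–Poisson conjugacy: posterior shape = α + Σxᵢ, posterior rate = β + n.
Matching: Σxᵢ = 52 − 4 = 48 and n = 11 − 1 = 10.

n = 10 one-minute intervals with total 48 calls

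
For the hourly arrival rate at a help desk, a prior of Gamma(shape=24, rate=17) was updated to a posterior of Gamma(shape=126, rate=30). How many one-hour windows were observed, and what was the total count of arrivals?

Gamma–Poisson conjugacy: posterior shape = α + Σxᵢ, posterior rate = β + n.
Matching: Σxᵢ = 126 − 24 = 102 and n = 30 − 17 = 13.

n = 13 one-hour windows with total 102 arrivals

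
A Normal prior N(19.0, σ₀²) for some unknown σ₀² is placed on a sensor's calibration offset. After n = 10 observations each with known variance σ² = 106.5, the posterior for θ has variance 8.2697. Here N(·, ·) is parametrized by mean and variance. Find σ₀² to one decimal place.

σ₀² = 37.0

Posterior precision equals prior precision plus data precision: 1/σ_n² = 1/σ₀² + n/σ².
So 1/σ₀² = 1/8.2697 − 10/106.5 = 0.120923 − 0.093897 = 0.027026.
Hence σ₀² = 1/0.027026 ≈ 37.0.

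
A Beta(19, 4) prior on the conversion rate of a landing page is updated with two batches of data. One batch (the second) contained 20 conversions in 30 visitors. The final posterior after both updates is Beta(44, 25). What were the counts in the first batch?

5 conversions and 11 bounces

Because Beta–binomial updating is additive in the counts, the combined data contributed (α_post−α_prior, β_post−β_prior) successes and failures.
Total across both batches: 44−19=25 conversions, 25−4=21 bounces.
Subtract the second batch: 25−20=5 conversions and 21−10=11 bounces.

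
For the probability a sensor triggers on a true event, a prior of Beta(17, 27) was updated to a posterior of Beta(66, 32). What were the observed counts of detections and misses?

Beta is conjugate to the binomial likelihood: posterior = Beta(α+s, β+f).
Match parameters: s=66−17=49, f=32−27=5.

49 detections and 5 misses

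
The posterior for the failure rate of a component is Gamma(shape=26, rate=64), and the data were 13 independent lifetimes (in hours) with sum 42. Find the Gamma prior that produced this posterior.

Gamma(shape=13, rate=22)

For an exponential likelihood with a Gamma(α, β) prior on the rate, n observations with total T give posterior Gamma(α+n, β+T).
So α = 26 − 13 = 13 and β = 64 − 42 = 22.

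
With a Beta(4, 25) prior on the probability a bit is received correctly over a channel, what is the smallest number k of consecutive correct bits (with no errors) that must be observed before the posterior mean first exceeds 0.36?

k = 11

After k correct bits and 0 errors the posterior is Beta(4+k, 25), with mean (4+k)/(4+25+k).
Set (4+k)/(29+k) > 0.36 and solve: k > (0.36·29 − 4)/(1 − 0.36) = 10.062.
The smallest integer exceeding 10.062 is 11, and checking k=11: (15)/(40) = 0.3750 > 0.36.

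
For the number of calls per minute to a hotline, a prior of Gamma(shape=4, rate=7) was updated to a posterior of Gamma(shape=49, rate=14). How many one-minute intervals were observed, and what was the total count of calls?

Gamma–Poisson conjugacy: posterior shape = α + Σxᵢ, posterior rate = β + n.
Matching: Σxᵢ = 49 − 4 = 45 and n = 14 − 7 = 7.

n = 7 one-minute intervals with total 45 calls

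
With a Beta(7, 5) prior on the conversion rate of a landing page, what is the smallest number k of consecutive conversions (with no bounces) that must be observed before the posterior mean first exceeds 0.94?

k = 72

After k conversions and 0 bounces the posterior is Beta(7+k, 5), with mean (7+k)/(7+5+k).
Set (7+k)/(12+k) > 0.94 and solve: k > (0.94·12 − 7)/(1 − 0.94) = 71.333.
The smallest integer exceeding 71.333 is 72.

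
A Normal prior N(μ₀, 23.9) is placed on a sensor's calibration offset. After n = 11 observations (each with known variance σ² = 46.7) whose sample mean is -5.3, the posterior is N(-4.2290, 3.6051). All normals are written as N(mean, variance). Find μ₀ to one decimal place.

With known observation variance, the Normal–Normal posterior has precision τ_n = τ₀ + n/σ² and mean μ_n = (τ₀μ₀ + (n/σ²)x̄)/τ_n.
Here τ₀ = 1/23.9 = 0.041841 and τ_data = 11/46.7 = 0.235546, so τ_n = 0.277387.
Rearranging for μ₀: μ₀ = (μ_n·τ_n − τ_data·x̄)/τ₀ = (-4.2290·0.277387 − 0.235546·-5.3) / 0.041841 = 0.075324/0.041841 ≈ 1.8.

μ₀ = 1.8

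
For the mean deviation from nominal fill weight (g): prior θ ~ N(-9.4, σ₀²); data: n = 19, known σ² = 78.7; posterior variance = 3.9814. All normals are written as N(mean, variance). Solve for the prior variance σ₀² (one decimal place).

For the Normal–Normal model with known σ², precisions add: τ_n = τ₀ + n/σ².
So 1/σ₀² = 1/3.9814 − 19/78.7 = 0.251168 − 0.241423 = 0.009745.
Hence σ₀² = 1/0.009745 ≈ 102.6.

σ₀² = 102.6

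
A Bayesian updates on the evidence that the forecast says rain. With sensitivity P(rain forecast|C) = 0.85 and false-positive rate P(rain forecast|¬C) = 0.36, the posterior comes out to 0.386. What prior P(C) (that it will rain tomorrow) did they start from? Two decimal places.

P(C) = 0.21

In odds form, posterior odds = prior odds × likelihood ratio, so prior odds = posterior odds ÷ LR.
Posterior odds = 0.386/(1−0.386) = 0.6287. LR = 0.85/0.36 = 2.3611.
Prior odds = 0.6287/2.3611 = 0.2663, so P(C) = 0.2663/(1+0.2663) ≈ 0.21.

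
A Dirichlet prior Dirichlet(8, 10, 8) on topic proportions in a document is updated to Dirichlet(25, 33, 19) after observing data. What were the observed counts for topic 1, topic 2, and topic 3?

For a Dirichlet(α) prior with multinomial counts c, the posterior is Dirichlet(α + c) componentwise.
Counts are posterior − prior componentwise: 25−8=17, 33−10=23, 19−8=11.

counts (17, 23, 11)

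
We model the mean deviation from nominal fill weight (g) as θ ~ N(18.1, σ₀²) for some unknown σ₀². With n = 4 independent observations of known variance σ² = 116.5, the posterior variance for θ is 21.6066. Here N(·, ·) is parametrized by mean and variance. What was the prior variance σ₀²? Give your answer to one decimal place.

For the Normal–Normal model with known σ², precisions add: τ_n = τ₀ + n/σ².
So 1/σ₀² = 1/21.6066 − 4/116.5 = 0.046282 − 0.034335 = 0.011947.
Hence σ₀² = 1/0.011947 ≈ 83.7.

σ₀² = 83.7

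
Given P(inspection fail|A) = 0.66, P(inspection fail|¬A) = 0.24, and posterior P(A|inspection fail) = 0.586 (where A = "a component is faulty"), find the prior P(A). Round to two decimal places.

Bayes' rule in odds form gives O(A|E) = O(A)·[P(E|A)/P(E|¬A)], hence O(A) = O(A|E)/LR.
Posterior odds = 0.586/(1−0.586) = 1.4155. LR = 0.66/0.24 = 2.7500.
Prior odds = 1.4155/2.7500 = 0.5147, so P(A) = 0.5147/(1+0.5147) ≈ 0.34.

P(A) = 0.34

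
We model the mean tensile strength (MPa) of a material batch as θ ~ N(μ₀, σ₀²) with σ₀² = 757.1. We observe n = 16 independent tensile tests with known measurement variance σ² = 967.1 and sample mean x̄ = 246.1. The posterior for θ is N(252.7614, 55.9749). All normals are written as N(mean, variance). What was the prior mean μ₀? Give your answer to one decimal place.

The posterior mean is a precision-weighted average: μ_n = (τ₀μ₀ + τ_data·x̄)/(τ₀+τ_data), with τ₀=1/σ₀² and τ_data=n/σ².
Here τ₀ = 1/757.1 = 0.001321 and τ_data = 16/967.1 = 0.016544, so τ_n = 0.017865.
Rearranging for μ₀: μ₀ = (μ_n·τ_n − τ_data·x̄)/τ₀ = (252.7614·0.017865 − 0.016544·246.1) / 0.001321 = 0.444104/0.001321 ≈ 336.2.

μ₀ = 336.2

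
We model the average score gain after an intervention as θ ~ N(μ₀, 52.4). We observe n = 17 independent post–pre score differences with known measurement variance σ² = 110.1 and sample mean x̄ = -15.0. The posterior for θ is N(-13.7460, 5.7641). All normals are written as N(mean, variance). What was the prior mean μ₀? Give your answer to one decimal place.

The posterior mean is a precision-weighted average: μ_n = (τ₀μ₀ + τ_data·x̄)/(τ₀+τ_data), with τ₀=1/σ₀² and τ_data=n/σ².
Here τ₀ = 1/52.4 = 0.019084 and τ_data = 17/110.1 = 0.154405, so τ_n = 0.173489.
Rearranging for μ₀: μ₀ = (μ_n·τ_n − τ_data·x̄)/τ₀ = (-13.7460·0.173489 − 0.154405·-15.0) / 0.019084 = -0.068705/0.019084 ≈ -3.6.

μ₀ = -3.6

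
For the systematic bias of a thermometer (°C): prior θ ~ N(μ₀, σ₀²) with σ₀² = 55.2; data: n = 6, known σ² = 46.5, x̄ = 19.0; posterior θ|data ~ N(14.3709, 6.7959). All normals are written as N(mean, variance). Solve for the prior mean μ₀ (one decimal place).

With known observation variance, the Normal–Normal posterior has precision τ_n = τ₀ + n/σ² and mean μ_n = (τ₀μ₀ + (n/σ²)x̄)/τ_n.
Here τ₀ = 1/55.2 = 0.018116 and τ_data = 6/46.5 = 0.129032, so τ_n = 0.147148.
Rearranging for μ₀: μ₀ = (μ_n·τ_n − τ_data·x̄)/τ₀ = (14.3709·0.147148 − 0.129032·19.0) / 0.018116 = -0.336959/0.018116 ≈ -18.6.

μ₀ = -18.6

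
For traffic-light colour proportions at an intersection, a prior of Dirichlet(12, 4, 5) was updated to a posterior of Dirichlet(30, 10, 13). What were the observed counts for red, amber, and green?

counts (18, 6, 8)

For a Dirichlet(α) prior with multinomial counts c, the posterior is Dirichlet(α + c) componentwise.
Counts are posterior − prior componentwise: 30−12=18, 10−4=6, 13−5=8.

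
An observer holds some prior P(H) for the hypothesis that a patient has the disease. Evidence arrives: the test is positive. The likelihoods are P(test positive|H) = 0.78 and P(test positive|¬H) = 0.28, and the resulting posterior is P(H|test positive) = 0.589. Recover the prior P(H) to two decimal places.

Bayes' rule in odds form gives O(H|E) = O(H)·[P(E|H)/P(E|¬H)], hence O(H) = O(H|E)/LR.
Posterior odds = 0.589/(1−0.589) = 1.4331. LR = 0.78/0.28 = 2.7857.
Prior odds = 1.4331/2.7857 = 0.5144, so P(H) = 0.5144/(1+0.5144) ≈ 0.34.

P(H) = 0.34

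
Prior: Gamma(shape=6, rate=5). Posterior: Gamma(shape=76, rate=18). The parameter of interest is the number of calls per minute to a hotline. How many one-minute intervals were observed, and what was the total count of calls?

n = 13 one-minute intervals with total 70 calls

Gamma–Poisson conjugacy: posterior shape = α + Σxᵢ, posterior rate = β + n.
Matching: Σxᵢ = 76 − 6 = 70 and n = 18 − 5 = 13.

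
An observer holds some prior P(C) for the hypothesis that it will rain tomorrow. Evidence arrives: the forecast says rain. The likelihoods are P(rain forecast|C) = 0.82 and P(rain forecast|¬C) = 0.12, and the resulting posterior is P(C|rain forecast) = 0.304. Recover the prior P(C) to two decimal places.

In odds form, posterior odds = prior odds × likelihood ratio, so prior odds = posterior odds ÷ LR.
Posterior odds = 0.304/(1−0.304) = 0.4368. LR = 0.82/0.12 = 6.8333.
Prior odds = 0.4368/6.8333 = 0.0639, so P(C) = 0.0639/(1+0.0639) ≈ 0.06.

P(C) = 0.06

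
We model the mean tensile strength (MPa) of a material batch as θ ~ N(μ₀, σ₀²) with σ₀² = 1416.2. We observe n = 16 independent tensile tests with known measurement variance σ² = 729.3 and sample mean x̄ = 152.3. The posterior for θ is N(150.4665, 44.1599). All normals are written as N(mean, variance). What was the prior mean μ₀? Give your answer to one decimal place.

The posterior mean is a precision-weighted average: μ_n = (τ₀μ₀ + τ_data·x̄)/(τ₀+τ_data), with τ₀=1/σ₀² and τ_data=n/σ².
Here τ₀ = 1/1416.2 = 0.000706 and τ_data = 16/729.3 = 0.021939, so τ_n = 0.022645.
Rearranging for μ₀: μ₀ = (μ_n·τ_n − τ_data·x̄)/τ₀ = (150.4665·0.022645 − 0.021939·152.3) / 0.000706 = 0.066004/0.000706 ≈ 93.5.

μ₀ = 93.5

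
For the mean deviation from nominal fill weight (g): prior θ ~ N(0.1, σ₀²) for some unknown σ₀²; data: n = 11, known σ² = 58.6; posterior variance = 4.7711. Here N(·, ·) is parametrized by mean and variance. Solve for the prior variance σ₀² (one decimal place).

σ₀² = 45.7

Posterior precision equals prior precision plus data precision: 1/σ_n² = 1/σ₀² + n/σ².
So 1/σ₀² = 1/4.7711 − 11/58.6 = 0.209595 − 0.187713 = 0.021882.
Hence σ₀² = 1/0.021882 ≈ 45.7.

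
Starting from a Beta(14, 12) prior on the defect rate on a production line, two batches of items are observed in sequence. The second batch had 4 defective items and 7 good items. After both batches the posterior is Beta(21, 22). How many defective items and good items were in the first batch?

Because Beta–binomial updating is additive in the counts, the combined data contributed (α_post−α_prior, β_post−β_prior) successes and failures.
Total across both batches: 21−14=7 defective items, 22−12=10 good items.
Subtract the second batch: 7−4=3 defective items and 10−7=3 good items.

3 defective items and 3 good items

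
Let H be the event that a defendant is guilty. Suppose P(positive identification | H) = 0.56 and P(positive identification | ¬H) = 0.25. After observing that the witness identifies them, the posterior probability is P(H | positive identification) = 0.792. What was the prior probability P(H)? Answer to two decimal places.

In odds form, posterior odds = prior odds × likelihood ratio, so prior odds = posterior odds ÷ LR.
Posterior odds = 0.792/(1−0.792) = 3.8077. LR = 0.56/0.25 = 2.2400.
Prior odds = 3.8077/2.2400 = 1.6999, so P(H) = 1.6999/(1+1.6999) ≈ 0.63.

P(H) = 0.63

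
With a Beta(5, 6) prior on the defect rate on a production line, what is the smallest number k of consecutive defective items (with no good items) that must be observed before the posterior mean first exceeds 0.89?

After k defective items and 0 good items the posterior is Beta(5+k, 6), with mean (5+k)/(5+6+k).
Set (5+k)/(11+k) > 0.89 and solve: k > (0.89·11 − 5)/(1 − 0.89) = 43.545.
The smallest integer exceeding 43.545 is 44.

k = 44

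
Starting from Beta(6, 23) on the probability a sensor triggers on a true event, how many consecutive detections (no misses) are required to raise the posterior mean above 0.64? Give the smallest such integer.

After k detections and 0 misses the posterior is Beta(6+k, 23), with mean (6+k)/(6+23+k).
Set (6+k)/(29+k) > 0.64 and solve: k > (0.64·29 − 6)/(1 − 0.64) = 34.889.
The smallest integer exceeding 34.889 is 35.

k = 35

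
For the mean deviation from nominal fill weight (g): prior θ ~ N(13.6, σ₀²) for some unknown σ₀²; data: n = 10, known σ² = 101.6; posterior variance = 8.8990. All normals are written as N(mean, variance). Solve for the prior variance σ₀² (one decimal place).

Posterior precision equals prior precision plus data precision: 1/σ_n² = 1/σ₀² + n/σ².
So 1/σ₀² = 1/8.8990 − 10/101.6 = 0.112372 − 0.098425 = 0.013947.
Hence σ₀² = 1/0.013947 ≈ 71.7.

σ₀² = 71.7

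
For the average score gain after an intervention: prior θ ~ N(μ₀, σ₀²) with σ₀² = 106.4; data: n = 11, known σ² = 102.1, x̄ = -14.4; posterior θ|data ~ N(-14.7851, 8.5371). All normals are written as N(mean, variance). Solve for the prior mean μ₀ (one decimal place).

With known observation variance, the Normal–Normal posterior has precision τ_n = τ₀ + n/σ² and mean μ_n = (τ₀μ₀ + (n/σ²)x̄)/τ_n.
Here τ₀ = 1/106.4 = 0.009398 and τ_data = 11/102.1 = 0.107738, so τ_n = 0.117136.
Rearranging for μ₀: μ₀ = (μ_n·τ_n − τ_data·x̄)/τ₀ = (-14.7851·0.117136 − 0.107738·-14.4) / 0.009398 = -0.180440/0.009398 ≈ -19.2.

μ₀ = -19.2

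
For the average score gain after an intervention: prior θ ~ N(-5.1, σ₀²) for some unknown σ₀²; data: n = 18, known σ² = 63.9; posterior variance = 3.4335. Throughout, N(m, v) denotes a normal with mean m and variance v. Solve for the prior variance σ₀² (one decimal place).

Posterior precision equals prior precision plus data precision: 1/σ_n² = 1/σ₀² + n/σ².
So 1/σ₀² = 1/3.4335 − 18/63.9 = 0.291248 − 0.281690 = 0.009558.
Hence σ₀² = 1/0.009558 ≈ 104.6.

σ₀² = 104.6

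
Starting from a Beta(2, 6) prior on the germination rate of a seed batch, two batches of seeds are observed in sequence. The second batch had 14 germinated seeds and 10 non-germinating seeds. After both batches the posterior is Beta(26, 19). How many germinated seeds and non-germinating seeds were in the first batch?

10 germinated seeds and 3 non-germinating seeds

Because Beta–binomial updating is additive in the counts, the combined data contributed (α_post−α_prior, β_post−β_prior) successes and failures.
Total across both batches: 26−2=24 germinated seeds, 19−6=13 non-germinating seeds.
Subtract the second batch: 24−14=10 germinated seeds and 13−10=3 non-germinating seeds.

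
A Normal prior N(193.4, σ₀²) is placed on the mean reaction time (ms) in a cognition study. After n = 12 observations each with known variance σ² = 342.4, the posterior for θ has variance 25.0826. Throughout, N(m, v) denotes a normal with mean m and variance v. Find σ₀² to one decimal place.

For the Normal–Normal model with known σ², precisions add: τ_n = τ₀ + n/σ².
So 1/σ₀² = 1/25.0826 − 12/342.4 = 0.039868 − 0.035047 = 0.004821.
Hence σ₀² = 1/0.004821 ≈ 207.4.

σ₀² = 207.4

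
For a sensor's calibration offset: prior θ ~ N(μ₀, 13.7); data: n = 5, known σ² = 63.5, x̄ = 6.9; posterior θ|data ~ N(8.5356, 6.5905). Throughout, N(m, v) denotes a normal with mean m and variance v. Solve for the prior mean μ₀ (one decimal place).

The posterior mean is a precision-weighted average: μ_n = (τ₀μ₀ + τ_data·x̄)/(τ₀+τ_data), with τ₀=1/σ₀² and τ_data=n/σ².
Here τ₀ = 1/13.7 = 0.072993 and τ_data = 5/63.5 = 0.078740, so τ_n = 0.151733.
Rearranging for μ₀: μ₀ = (μ_n·τ_n − τ_data·x̄)/τ₀ = (8.5356·0.151733 − 0.078740·6.9) / 0.072993 = 0.751826/0.072993 ≈ 10.3.

μ₀ = 10.3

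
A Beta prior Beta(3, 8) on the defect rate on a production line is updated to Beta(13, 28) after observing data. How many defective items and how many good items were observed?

A Beta(a, b) prior with s successes and f failures in binomial data gives a Beta(a+s, b+f) posterior.
Match parameters: s=13−3=10, f=28−8=20.

10 defective items and 20 good items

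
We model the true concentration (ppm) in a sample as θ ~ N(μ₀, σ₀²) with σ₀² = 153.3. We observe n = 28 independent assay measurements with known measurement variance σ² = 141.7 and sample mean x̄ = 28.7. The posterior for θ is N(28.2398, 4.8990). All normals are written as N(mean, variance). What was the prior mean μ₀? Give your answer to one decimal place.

The posterior mean is a precision-weighted average: μ_n = (τ₀μ₀ + τ_data·x̄)/(τ₀+τ_data), with τ₀=1/σ₀² and τ_data=n/σ².
Here τ₀ = 1/153.3 = 0.006523 and τ_data = 28/141.7 = 0.197601, so τ_n = 0.204124.
Rearranging for μ₀: μ₀ = (μ_n·τ_n − τ_data·x̄)/τ₀ = (28.2398·0.204124 − 0.197601·28.7) / 0.006523 = 0.093272/0.006523 ≈ 14.3.

μ₀ = 14.3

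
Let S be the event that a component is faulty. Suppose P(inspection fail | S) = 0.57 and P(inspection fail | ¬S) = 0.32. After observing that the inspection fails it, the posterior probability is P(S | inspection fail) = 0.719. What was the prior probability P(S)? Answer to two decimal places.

In odds form, posterior odds = prior odds × likelihood ratio, so prior odds = posterior odds ÷ LR.
Posterior odds = 0.719/(1−0.719) = 2.5587. LR = 0.57/0.32 = 1.7812.
Prior odds = 2.5587/1.7812 = 1.4365, so P(S) = 1.4365/(1+1.4365) ≈ 0.59.

P(S) = 0.59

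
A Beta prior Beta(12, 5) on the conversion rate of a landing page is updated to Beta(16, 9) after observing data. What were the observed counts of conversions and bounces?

Under Beta–binomial conjugacy the posterior parameters are (a+s, b+f).
So s = 16 − 12 = 4 and f = 9 − 5 = 4.

4 conversions and 4 bounces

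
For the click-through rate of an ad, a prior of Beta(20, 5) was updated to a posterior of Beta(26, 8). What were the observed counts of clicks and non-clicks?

6 clicks and 3 non-clicks

Beta is conjugate to the binomial likelihood: posterior = Beta(α+s, β+f).
Match parameters: s=26−20=6, f=8−5=3.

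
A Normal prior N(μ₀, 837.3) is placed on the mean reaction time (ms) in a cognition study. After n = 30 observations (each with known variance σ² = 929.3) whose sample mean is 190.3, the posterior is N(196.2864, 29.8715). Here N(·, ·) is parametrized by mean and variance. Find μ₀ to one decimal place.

The posterior mean is a precision-weighted average: μ_n = (τ₀μ₀ + τ_data·x̄)/(τ₀+τ_data), with τ₀=1/σ₀² and τ_data=n/σ².
Here τ₀ = 1/837.3 = 0.001194 and τ_data = 30/929.3 = 0.032282, so τ_n = 0.033476.
Rearranging for μ₀: μ₀ = (μ_n·τ_n − τ_data·x̄)/τ₀ = (196.2864·0.033476 − 0.032282·190.3) / 0.001194 = 0.427619/0.001194 ≈ 358.1.

μ₀ = 358.1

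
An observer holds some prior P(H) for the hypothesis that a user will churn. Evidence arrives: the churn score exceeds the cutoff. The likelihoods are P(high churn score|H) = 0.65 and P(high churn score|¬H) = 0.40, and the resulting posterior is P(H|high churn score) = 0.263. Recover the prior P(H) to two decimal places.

P(H) = 0.18

In odds form, posterior odds = prior odds × likelihood ratio, so prior odds = posterior odds ÷ LR.
Posterior odds = 0.263/(1−0.263) = 0.3569. LR = 0.65/0.40 = 1.6250.
Prior odds = 0.3569/1.6250 = 0.2196, so P(H) = 0.2196/(1+0.2196) ≈ 0.18.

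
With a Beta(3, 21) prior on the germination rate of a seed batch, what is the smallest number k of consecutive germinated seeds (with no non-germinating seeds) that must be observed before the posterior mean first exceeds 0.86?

After k germinated seeds and 0 non-germinating seeds the posterior is Beta(3+k, 21), with mean (3+k)/(3+21+k).
Set (3+k)/(24+k) > 0.86 and solve: k > (0.86·24 − 3)/(1 − 0.86) = 126.000.
The smallest integer exceeding 126.000 is 127.

k = 127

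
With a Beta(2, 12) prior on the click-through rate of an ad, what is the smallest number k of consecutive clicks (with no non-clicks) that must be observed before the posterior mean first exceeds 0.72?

After k clicks and 0 non-clicks the posterior is Beta(2+k, 12), with mean (2+k)/(2+12+k).
Set (2+k)/(14+k) > 0.72 and solve: k > (0.72·14 − 2)/(1 − 0.72) = 28.857.
The smallest integer exceeding 28.857 is 29, and checking k=29: (31)/(43) = 0.7209 > 0.72.

k = 29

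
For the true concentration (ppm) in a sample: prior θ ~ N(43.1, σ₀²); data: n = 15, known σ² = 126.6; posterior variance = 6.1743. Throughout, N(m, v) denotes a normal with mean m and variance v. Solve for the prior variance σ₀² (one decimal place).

For the Normal–Normal model with known σ², precisions add: τ_n = τ₀ + n/σ².
So 1/σ₀² = 1/6.1743 − 15/126.6 = 0.161962 − 0.118483 = 0.043479.
Hence σ₀² = 1/0.043479 ≈ 23.0.

σ₀² = 23.0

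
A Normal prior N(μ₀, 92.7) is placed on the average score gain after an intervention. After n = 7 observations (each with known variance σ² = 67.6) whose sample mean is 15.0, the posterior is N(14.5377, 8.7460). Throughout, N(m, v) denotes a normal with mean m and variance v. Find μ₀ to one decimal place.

μ₀ = 10.1

With known observation variance, the Normal–Normal posterior has precision τ_n = τ₀ + n/σ² and mean μ_n = (τ₀μ₀ + (n/σ²)x̄)/τ_n.
Here τ₀ = 1/92.7 = 0.010787 and τ_data = 7/67.6 = 0.103550, so τ_n = 0.114337.
Rearranging for μ₀: μ₀ = (μ_n·τ_n − τ_data·x̄)/τ₀ = (14.5377·0.114337 − 0.103550·15.0) / 0.010787 = 0.108947/0.010787 ≈ 10.1.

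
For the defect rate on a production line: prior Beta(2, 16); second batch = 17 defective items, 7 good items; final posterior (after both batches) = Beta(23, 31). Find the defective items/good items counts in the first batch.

4 defective items and 8 good items

Because Beta–binomial updating is additive in the counts, the combined data contributed (α_post−α_prior, β_post−β_prior) successes and failures.
Total across both batches: 23−2=21 defective items, 31−16=15 good items.
Subtract the second batch: 21−17=4 defective items and 15−7=8 good items.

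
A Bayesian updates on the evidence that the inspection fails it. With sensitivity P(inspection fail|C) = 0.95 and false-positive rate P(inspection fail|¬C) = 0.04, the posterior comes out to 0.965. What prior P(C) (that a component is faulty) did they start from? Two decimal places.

P(C) = 0.54

In odds form, posterior odds = prior odds × likelihood ratio, so prior odds = posterior odds ÷ LR.
Posterior odds = 0.965/(1−0.965) = 27.5714. LR = 0.95/0.04 = 23.7500.
Prior odds = 27.5714/23.7500 = 1.1609, so P(C) = 1.1609/(1+1.1609) ≈ 0.54.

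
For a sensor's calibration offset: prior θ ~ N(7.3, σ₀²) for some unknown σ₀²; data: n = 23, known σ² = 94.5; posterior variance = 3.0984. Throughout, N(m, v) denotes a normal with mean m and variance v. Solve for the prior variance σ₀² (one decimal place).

σ₀² = 12.6

Posterior precision equals prior precision plus data precision: 1/σ_n² = 1/σ₀² + n/σ².
So 1/σ₀² = 1/3.0984 − 23/94.5 = 0.322747 − 0.243386 = 0.079361.
Hence σ₀² = 1/0.079361 ≈ 12.6.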